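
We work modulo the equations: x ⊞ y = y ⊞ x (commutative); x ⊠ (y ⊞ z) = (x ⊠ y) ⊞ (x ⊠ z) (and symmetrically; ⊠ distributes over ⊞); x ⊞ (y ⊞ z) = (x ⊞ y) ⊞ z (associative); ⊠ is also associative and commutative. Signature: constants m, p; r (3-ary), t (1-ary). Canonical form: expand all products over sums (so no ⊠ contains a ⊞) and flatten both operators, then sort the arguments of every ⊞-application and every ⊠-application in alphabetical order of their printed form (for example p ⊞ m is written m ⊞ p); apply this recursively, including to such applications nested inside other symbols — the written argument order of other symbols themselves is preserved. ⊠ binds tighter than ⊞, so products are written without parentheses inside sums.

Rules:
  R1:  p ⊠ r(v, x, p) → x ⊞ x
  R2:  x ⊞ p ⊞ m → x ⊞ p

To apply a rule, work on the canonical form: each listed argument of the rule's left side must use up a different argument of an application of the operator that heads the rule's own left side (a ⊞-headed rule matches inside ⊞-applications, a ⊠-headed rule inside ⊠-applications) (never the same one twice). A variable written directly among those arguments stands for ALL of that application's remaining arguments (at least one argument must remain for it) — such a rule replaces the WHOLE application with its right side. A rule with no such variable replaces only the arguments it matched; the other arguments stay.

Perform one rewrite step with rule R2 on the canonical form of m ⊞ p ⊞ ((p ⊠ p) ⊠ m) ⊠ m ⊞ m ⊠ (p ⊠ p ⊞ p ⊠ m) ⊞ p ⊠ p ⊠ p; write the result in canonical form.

Canonical form:  m ⊞ m ⊠ m ⊠ p ⊞ m ⊠ m ⊠ p ⊠ p ⊞ m ⊠ p ⊠ p ⊞ p ⊞ p ⊠ p ⊠ p
Apply R2:  consuming m, p;  x := m ⊠ m ⊠ p ⊞ m ⊠ m ⊠ p ⊠ p ⊞ m ⊠ p ⊠ p ⊞ p ⊠ p ⊠ p
The extension variable absorbs all remaining arguments, so the whole application is rewritten.
Giving:  m ⊠ m ⊠ p ⊞ m ⊠ m ⊠ p ⊠ p ⊞ m ⊠ p ⊠ p ⊞ p ⊞ p ⊠ p ⊠ p

Answer: m ⊠ m ⊠ p ⊞ m ⊠ m ⊠ p ⊠ p ⊞ m ⊠ p ⊠ p ⊞ p ⊞ p ⊠ p ⊠ p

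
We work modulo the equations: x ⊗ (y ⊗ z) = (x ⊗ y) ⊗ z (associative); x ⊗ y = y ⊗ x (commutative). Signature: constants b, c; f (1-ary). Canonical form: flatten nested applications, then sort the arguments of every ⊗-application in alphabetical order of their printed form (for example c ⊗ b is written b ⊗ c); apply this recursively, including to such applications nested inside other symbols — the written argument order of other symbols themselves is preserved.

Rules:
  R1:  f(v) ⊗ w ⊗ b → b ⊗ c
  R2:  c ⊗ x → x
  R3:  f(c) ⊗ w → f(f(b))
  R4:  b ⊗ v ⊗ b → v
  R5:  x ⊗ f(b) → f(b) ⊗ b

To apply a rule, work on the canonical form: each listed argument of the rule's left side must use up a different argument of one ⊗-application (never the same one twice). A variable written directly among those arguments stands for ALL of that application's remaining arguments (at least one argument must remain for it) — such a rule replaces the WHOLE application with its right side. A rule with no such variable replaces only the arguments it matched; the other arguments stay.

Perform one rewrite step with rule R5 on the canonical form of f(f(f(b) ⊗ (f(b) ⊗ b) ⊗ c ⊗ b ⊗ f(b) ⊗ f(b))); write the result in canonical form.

Canonical form:  f(f(b ⊗ b ⊗ c ⊗ f(b) ⊗ f(b) ⊗ f(b) ⊗ f(b)))
Match R5:  consume f(b);  x := b ⊗ b ⊗ c ⊗ f(b) ⊗ f(b) ⊗ f(b)
Every leftover argument binds to the variable; the entire application is replaced.
Giving:  f(f(b ⊗ f(b)))

Answer: f(f(b ⊗ f(b)))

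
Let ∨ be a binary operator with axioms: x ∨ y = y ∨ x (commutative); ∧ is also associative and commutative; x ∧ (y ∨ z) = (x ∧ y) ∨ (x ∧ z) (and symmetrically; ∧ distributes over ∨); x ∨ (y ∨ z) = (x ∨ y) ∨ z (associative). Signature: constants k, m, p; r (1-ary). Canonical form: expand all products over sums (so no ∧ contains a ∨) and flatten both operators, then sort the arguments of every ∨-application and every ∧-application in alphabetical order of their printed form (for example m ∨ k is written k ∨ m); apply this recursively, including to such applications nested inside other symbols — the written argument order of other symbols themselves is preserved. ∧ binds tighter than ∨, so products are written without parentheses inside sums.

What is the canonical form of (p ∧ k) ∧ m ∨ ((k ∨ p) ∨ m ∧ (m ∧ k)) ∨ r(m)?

Flatten:  k ∧ m ∧ p ∨ k ∨ p ∨ k ∧ m ∧ m ∨ r(m)
Sort arguments:  k ∨ k ∧ m ∧ m ∨ k ∧ m ∧ p ∨ p ∨ r(m)

Answer: k ∨ k ∧ m ∧ m ∨ k ∧ m ∧ p ∨ p ∨ r(m)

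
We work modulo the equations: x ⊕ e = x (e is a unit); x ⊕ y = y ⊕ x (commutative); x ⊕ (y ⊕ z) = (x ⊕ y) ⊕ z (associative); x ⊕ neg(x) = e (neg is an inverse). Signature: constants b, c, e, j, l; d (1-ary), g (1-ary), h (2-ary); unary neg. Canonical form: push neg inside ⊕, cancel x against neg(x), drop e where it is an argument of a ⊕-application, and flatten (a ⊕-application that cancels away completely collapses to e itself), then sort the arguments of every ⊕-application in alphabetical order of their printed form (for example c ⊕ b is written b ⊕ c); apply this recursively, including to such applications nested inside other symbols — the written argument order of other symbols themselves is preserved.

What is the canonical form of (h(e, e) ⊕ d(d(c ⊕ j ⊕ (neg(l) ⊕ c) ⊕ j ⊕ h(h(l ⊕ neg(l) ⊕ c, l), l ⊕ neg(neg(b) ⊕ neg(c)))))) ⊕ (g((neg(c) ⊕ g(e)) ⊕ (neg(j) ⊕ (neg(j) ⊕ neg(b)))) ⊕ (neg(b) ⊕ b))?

Push neg inside:  distribute neg over ⊕ and collapse double neg
Cancel:  b cancels
Collect terms:  h(e, e) ⊕ d(d(c ⊕ c ⊕ h(h(c, l), b ⊕ c ⊕ l) ⊕ j ⊕ j ⊕ neg(l))) ⊕ g(g(e) ⊕ neg(b) ⊕ neg(c) ⊕ neg(j) ⊕ neg(j))
Sort arguments:  d(d(c ⊕ c ⊕ h(h(c, l), b ⊕ c ⊕ l) ⊕ j ⊕ j ⊕ neg(l))) ⊕ g(g(e) ⊕ neg(b) ⊕ neg(c) ⊕ neg(j) ⊕ neg(j)) ⊕ h(e, e)

Answer: d(d(c ⊕ c ⊕ h(h(c, l), b ⊕ c ⊕ l) ⊕ j ⊕ j ⊕ neg(l))) ⊕ g(g(e) ⊕ neg(b) ⊕ neg(c) ⊕ neg(j) ⊕ neg(j)) ⊕ h(e, e)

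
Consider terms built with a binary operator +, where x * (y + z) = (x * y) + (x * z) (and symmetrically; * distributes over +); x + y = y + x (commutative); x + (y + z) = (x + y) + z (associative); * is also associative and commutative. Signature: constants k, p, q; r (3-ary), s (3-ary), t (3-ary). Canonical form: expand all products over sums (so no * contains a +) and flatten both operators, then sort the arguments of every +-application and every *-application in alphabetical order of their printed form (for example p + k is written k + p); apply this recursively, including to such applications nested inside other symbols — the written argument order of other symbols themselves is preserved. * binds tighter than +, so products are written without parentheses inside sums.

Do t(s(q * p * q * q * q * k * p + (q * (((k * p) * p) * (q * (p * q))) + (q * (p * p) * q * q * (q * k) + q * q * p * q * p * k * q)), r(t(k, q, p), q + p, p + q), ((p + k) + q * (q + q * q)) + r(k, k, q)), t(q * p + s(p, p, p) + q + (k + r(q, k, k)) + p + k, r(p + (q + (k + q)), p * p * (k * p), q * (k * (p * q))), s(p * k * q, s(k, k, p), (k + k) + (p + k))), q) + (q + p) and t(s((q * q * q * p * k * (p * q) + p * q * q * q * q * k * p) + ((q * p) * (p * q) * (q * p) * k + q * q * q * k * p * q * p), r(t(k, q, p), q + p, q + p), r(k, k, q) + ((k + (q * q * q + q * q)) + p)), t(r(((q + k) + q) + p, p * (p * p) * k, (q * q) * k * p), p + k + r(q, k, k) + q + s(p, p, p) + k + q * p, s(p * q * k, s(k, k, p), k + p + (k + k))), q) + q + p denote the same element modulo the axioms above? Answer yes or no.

Left:  t(s(q * p * q * q * q * k * p + (q * (((k * p) * p) * (q * (p * q))) + (q * (p * p) * q * q * (q * k) + q * q * p * q * p * k * q)), r(t(k, q, p), q + p, p + q), ((p + k) + q * (q + q * q)) + r(k, k, q)), t(q * p + s(p, p, p) + q + (k + r(q, k, k)) + p + k, r(p + (q + (k + q)), p * p * (k * p), q * (k * (p * q))), s(p * k * q, s(k, k, p), (k + k) + (p + k))), q) + (q + p)
  Expand products over sums:  t(s(k * p * p * p * q * q * q + k * p * p * q * q * q * q + k * p * p * q * q * q * q + k * p * p * q * q * q * q, r(t(k, q, p), p + q, p + q), k + p + q * q + q * q * q + r(k, k, q)), t(k + k + p + p * q + q + r(q, k, k) + s(p, p, p), r(k + p + q + q, k * p * p * p, k * p * q * q), s(k * p * q, s(k, k, p), k + k + k + p)), q) + q + p
  Order the arguments:  p + q + t(s(k * p * p * p * q * q * q + k * p * p * q * q * q * q + k * p * p * q * q * q * q + k * p * p * q * q * q * q, r(t(k, q, p), p + q, p + q), k + p + q * q + q * q * q + r(k, k, q)), t(k + k + p + p * q + q + r(q, k, k) + s(p, p, p), r(k + p + q + q, k * p * p * p, k * p * q * q), s(k * p * q, s(k, k, p), k + k + k + p)), q)
Right:  t(s((q * q * q * p * k * (p * q) + p * q * q * q * q * k * p) + ((q * p) * (p * q) * (q * p) * k + q * q * q * k * p * q * p), r(t(k, q, p), q + p, q + p), r(k, k, q) + ((k + (q * q * q + q * q)) + p)), t(r(((q + k) + q) + p, p * (p * p) * k, (q * q) * k * p), p + k + r(q, k, k) + q + s(p, p, p) + k + q * p, s(p * q * k, s(k, k, p), k + p + (k + k))), q) + q + p
  Merge nested applications:  t(s(k * p * p * p * q * q * q + k * p * p * q * q * q * q + k * p * p * q * q * q * q + k * p * p * q * q * q * q, r(t(k, q, p), p + q, p + q), k + p + q * q + q * q * q + r(k, k, q)), t(r(k + p + q + q, k * p * p * p, k * p * q * q), k + k + p + p * q + q + r(q, k, k) + s(p, p, p), s(k * p * q, s(k, k, p), k + k + k + p)), q) + q + p
  Sort:  p + q + t(s(k * p * p * p * q * q * q + k * p * p * q * q * q * q + k * p * p * q * q * q * q + k * p * p * q * q * q * q, r(t(k, q, p), p + q, p + q), k + p + q * q + q * q * q + r(k, k, q)), t(r(k + p + q + q, k * p * p * p, k * p * q * q), k + k + p + p * q + q + r(q, k, k) + s(p, p, p), s(k * p * q, s(k, k, p), k + k + k + p)), q)

Answer: no — p + q + t(s(k * p * p * p * q * q * q + k * p * p * q * q * q * q + k * p * p * q * q * q * q + k * p * p * q * q * q * q, r(t(k, q, p), p + q, p + q), k + p + q * q + q * q * q + r(k, k, q)), t(k + k + p + p * q + q + r(q, k, k) + s(p, p, p), r(k + p + q + q, k * p * p * p, k * p * q * q), s(k * p * q, s(k, k, p), k + k + k + p)), q) vs p + q + t(s(k * p * p * p * q * q * q + k * p * p * q * q * q * q + k * p * p * q * q * q * q + k * p * p * q * q * q * q, r(t(k, q, p), p + q, p + q), k + p + q * q + q * q * q + r(k, k, q)), t(r(k + p + q + q, k * p * p * p, k * p * q * q), k + k + p + p * q + q + r(q, k, k) + s(p, p, p), s(k * p * q, s(k, k, p), k + k + k + p)), q)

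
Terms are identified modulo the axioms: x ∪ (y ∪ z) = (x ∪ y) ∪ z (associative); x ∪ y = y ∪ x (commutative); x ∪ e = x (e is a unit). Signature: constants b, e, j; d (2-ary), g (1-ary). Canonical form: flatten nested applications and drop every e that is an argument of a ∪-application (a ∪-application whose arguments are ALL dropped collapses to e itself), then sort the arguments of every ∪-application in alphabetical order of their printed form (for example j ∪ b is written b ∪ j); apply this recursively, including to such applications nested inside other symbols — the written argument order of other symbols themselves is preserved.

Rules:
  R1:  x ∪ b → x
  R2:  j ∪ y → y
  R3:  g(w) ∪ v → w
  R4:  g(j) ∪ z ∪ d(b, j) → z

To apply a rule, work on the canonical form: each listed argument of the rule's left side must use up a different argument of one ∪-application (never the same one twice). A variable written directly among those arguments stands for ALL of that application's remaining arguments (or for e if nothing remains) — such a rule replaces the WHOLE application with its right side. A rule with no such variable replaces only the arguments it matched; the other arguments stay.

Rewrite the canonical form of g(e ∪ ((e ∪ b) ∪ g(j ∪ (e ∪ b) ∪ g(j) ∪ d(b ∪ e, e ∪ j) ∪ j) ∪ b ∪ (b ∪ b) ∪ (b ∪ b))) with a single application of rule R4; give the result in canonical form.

Answer: g(b ∪ b ∪ b ∪ b ∪ b ∪ b ∪ g(b ∪ j ∪ j))

Derivation:
Canonical form:  g(b ∪ b ∪ b ∪ b ∪ b ∪ b ∪ g(b ∪ d(b, j) ∪ g(j) ∪ j ∪ j))
Match R4:  consume d(b, j), g(j);  z := b ∪ j ∪ j
The variable takes the whole remainder — replace the entire application.
Result:  g(b ∪ b ∪ b ∪ b ∪ b ∪ b ∪ g(b ∪ j ∪ j))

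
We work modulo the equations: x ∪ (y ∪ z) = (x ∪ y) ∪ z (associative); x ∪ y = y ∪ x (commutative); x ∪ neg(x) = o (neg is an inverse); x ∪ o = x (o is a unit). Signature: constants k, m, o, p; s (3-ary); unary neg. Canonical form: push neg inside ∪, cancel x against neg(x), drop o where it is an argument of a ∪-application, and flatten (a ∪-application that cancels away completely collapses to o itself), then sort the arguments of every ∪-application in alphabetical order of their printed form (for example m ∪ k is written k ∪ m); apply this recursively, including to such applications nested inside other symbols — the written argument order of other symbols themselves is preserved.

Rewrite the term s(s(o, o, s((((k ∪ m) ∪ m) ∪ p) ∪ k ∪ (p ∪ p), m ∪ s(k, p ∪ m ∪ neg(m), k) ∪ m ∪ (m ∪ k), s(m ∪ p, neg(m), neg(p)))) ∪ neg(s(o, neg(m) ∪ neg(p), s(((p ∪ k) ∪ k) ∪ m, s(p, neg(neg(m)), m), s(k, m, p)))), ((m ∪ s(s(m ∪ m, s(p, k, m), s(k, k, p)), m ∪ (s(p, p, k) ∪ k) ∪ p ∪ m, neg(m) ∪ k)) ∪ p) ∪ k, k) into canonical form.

Answer: s(neg(s(o, neg(m) ∪ neg(p), s(k ∪ k ∪ m ∪ p, s(p, m, m), s(k, m, p)))) ∪ s(o, o, s(k ∪ k ∪ m ∪ m ∪ p ∪ p ∪ p, k ∪ m ∪ m ∪ m ∪ s(k, p, k), s(m ∪ p, neg(m), neg(p)))), k ∪ m ∪ p ∪ s(s(m ∪ m, s(p, k, m), s(k, k, p)), k ∪ m ∪ m ∪ p ∪ s(p, p, k), k ∪ neg(m)), k)

Derivation:
Descend into:  s(o, o, s((((k ∪ m) ∪ m) ∪ p) ∪ k ∪ (p ∪ p), m ∪ s(k, p ∪ m ∪ neg(m), k) ∪ m ∪ (m ∪ k), s(m ∪ p, neg(m), neg(p)))) ∪ neg(s(o, neg(m) ∪ neg(p), s(((p ∪ k) ∪ k) ∪ m, s(p, neg(neg(m)), m), s(k, m, p))))
Push neg inside:  distribute neg over ∪ and collapse double neg
Collect:  s(o, o, s(k ∪ k ∪ m ∪ m ∪ p ∪ p ∪ p, k ∪ m ∪ m ∪ m ∪ s(k, p, k), s(m ∪ p, neg(m), neg(p)))) ∪ neg(s(o, neg(m) ∪ neg(p), s(k ∪ k ∪ m ∪ p, s(p, m, m), s(k, m, p))))
Sort:  neg(s(o, neg(m) ∪ neg(p), s(k ∪ k ∪ m ∪ p, s(p, m, m), s(k, m, p)))) ∪ s(o, o, s(k ∪ k ∪ m ∪ m ∪ p ∪ p ∪ p, k ∪ m ∪ m ∪ m ∪ s(k, p, k), s(m ∪ p, neg(m), neg(p))))
Rebuild:  s(neg(s(o, neg(m) ∪ neg(p), s(k ∪ k ∪ m ∪ p, s(p, m, m), s(k, m, p)))) ∪ s(o, o, s(k ∪ k ∪ m ∪ m ∪ p ∪ p ∪ p, k ∪ m ∪ m ∪ m ∪ s(k, p, k), s(m ∪ p, neg(m), neg(p)))), k ∪ m ∪ p ∪ s(s(m ∪ m, s(p, k, m), s(k, k, p)), k ∪ m ∪ m ∪ p ∪ s(p, p, k), k ∪ neg(m)), k)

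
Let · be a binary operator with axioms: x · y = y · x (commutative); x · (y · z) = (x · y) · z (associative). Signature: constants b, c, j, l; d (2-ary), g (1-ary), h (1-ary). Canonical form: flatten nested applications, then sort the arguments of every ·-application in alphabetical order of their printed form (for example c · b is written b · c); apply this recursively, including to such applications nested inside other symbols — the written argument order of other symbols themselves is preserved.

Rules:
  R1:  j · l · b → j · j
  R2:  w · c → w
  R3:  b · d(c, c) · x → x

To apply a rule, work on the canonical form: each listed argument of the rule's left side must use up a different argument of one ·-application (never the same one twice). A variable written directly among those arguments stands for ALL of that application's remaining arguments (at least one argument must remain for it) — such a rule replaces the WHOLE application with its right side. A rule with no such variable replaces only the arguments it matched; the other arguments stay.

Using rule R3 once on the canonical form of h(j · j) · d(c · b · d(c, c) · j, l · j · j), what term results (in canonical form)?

Canonical form:  d(b · c · d(c, c) · j, j · j · l) · h(j · j)
Match R3:  consume b, d(c, c);  x := c · j
The extension variable absorbs all remaining arguments, so the whole application is rewritten.
Giving:  d(c · j, j · j · l) · h(j · j)

Answer: d(c · j, j · j · l) · h(j · j)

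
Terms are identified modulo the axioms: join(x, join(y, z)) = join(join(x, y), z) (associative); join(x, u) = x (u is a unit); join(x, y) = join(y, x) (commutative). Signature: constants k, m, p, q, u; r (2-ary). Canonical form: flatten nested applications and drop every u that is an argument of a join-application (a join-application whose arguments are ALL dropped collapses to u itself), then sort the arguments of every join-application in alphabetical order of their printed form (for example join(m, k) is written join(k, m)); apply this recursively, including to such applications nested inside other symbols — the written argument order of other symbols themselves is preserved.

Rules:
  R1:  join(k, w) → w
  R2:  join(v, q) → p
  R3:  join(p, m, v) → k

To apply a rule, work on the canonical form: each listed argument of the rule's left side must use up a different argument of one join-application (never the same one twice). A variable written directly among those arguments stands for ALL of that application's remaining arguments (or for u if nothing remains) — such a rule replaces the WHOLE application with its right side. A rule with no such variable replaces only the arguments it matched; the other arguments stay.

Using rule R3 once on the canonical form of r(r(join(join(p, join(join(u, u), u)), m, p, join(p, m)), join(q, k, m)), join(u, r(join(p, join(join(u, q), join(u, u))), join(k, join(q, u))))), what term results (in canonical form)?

Answer: r(r(k, join(k, m, q)), r(join(p, q), join(k, q)))

Derivation:
Canonical form:  r(r(join(m, m, p, p, p), join(k, m, q)), r(join(p, q), join(k, q)))
R3 matches:  uses m, p;  v := join(m, p, p)
Every leftover argument binds to the variable; the entire application is replaced.
Result:  r(r(k, join(k, m, q)), r(join(p, q), join(k, q)))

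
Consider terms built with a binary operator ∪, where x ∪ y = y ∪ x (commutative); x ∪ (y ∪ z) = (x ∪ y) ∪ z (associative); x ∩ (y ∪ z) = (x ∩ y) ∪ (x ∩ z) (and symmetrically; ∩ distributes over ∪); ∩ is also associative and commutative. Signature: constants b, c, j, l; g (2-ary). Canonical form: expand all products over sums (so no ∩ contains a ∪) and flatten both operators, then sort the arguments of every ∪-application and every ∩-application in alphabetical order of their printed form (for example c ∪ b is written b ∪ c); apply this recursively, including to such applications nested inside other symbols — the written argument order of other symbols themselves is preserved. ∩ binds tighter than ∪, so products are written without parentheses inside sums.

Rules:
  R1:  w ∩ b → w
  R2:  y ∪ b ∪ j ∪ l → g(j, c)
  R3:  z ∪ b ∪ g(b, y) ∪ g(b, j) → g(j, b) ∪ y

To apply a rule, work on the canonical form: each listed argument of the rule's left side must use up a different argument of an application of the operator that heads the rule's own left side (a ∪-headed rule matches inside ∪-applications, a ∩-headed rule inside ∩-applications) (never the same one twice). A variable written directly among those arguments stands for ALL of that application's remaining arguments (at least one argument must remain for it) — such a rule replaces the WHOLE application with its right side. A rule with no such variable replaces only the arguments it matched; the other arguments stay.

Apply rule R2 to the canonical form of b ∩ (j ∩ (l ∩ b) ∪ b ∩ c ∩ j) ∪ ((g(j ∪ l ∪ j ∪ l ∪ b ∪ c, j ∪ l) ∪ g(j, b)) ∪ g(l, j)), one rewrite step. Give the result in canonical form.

Canonical form:  b ∩ b ∩ c ∩ j ∪ b ∩ b ∩ j ∩ l ∪ g(b ∪ c ∪ j ∪ j ∪ l ∪ l, j ∪ l) ∪ g(j, b) ∪ g(l, j)
R2 matches:  uses b, j, l;  y := c ∪ j ∪ l
The variable takes the whole remainder — replace the entire application.
New term:  b ∩ b ∩ c ∩ j ∪ b ∩ b ∩ j ∩ l ∪ g(g(j, c), j ∪ l) ∪ g(j, b) ∪ g(l, j)

Answer: b ∩ b ∩ c ∩ j ∪ b ∩ b ∩ j ∩ l ∪ g(g(j, c), j ∪ l) ∪ g(j, b) ∪ g(l, j)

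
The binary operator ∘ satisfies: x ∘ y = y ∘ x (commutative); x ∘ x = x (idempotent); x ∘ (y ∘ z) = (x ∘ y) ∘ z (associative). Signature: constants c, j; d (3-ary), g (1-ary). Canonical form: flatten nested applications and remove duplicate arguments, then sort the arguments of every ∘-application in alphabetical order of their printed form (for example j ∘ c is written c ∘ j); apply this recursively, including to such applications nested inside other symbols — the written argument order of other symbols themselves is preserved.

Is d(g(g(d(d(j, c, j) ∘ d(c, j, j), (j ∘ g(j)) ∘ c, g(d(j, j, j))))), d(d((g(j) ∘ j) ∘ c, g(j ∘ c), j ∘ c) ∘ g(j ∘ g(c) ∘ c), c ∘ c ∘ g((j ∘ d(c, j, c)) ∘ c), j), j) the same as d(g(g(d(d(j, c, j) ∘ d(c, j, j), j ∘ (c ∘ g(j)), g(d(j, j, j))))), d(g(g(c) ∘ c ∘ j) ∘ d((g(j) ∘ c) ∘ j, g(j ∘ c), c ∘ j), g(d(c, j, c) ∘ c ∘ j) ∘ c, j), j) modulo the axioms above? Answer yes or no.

Left:  d(g(g(d(d(j, c, j) ∘ d(c, j, j), (j ∘ g(j)) ∘ c, g(d(j, j, j))))), d(d((g(j) ∘ j) ∘ c, g(j ∘ c), j ∘ c) ∘ g(j ∘ g(c) ∘ c), c ∘ c ∘ g((j ∘ d(c, j, c)) ∘ c), j), j)
  Work inside:  d((g(j) ∘ j) ∘ c, g(j ∘ c), j ∘ c) ∘ g(j ∘ g(c) ∘ c)
  Simplify inside:  d((g(j) ∘ j) ∘ c, g(j ∘ c), j ∘ c)  →  d(c ∘ g(j) ∘ j, g(c ∘ j), c ∘ j)
  Simplify inside:  g(j ∘ g(c) ∘ c)  →  g(c ∘ g(c) ∘ j)
  Sort arguments:  d(c ∘ g(j) ∘ j, g(c ∘ j), c ∘ j) ∘ g(c ∘ g(c) ∘ j)
  Reassemble:  d(g(g(d(d(c, j, j) ∘ d(j, c, j), c ∘ g(j) ∘ j, g(d(j, j, j))))), d(d(c ∘ g(j) ∘ j, g(c ∘ j), c ∘ j) ∘ g(c ∘ g(c) ∘ j), c ∘ g(c ∘ d(c, j, c) ∘ j), j), j)
Right:  d(g(g(d(d(j, c, j) ∘ d(c, j, j), j ∘ (c ∘ g(j)), g(d(j, j, j))))), d(g(g(c) ∘ c ∘ j) ∘ d((g(j) ∘ c) ∘ j, g(j ∘ c), c ∘ j), g(d(c, j, c) ∘ c ∘ j) ∘ c, j), j)
  Work inside:  g(g(c) ∘ c ∘ j) ∘ d((g(j) ∘ c) ∘ j, g(j ∘ c), c ∘ j)
  Inside:  g(g(c) ∘ c ∘ j)  →  g(c ∘ g(c) ∘ j)
  Canonicalize subterm:  d((g(j) ∘ c) ∘ j, g(j ∘ c), c ∘ j)  →  d(c ∘ g(j) ∘ j, g(c ∘ j), c ∘ j)
  Order the arguments:  d(c ∘ g(j) ∘ j, g(c ∘ j), c ∘ j) ∘ g(c ∘ g(c) ∘ j)
  Reassemble:  d(g(g(d(d(c, j, j) ∘ d(j, c, j), c ∘ g(j) ∘ j, g(d(j, j, j))))), d(d(c ∘ g(j) ∘ j, g(c ∘ j), c ∘ j) ∘ g(c ∘ g(c) ∘ j), c ∘ g(c ∘ d(c, j, c) ∘ j), j), j)

Answer: yes — both canonical forms are d(g(g(d(d(c, j, j) ∘ d(j, c, j), c ∘ g(j) ∘ j, g(d(j, j, j))))), d(d(c ∘ g(j) ∘ j, g(c ∘ j), c ∘ j) ∘ g(c ∘ g(c) ∘ j), c ∘ g(c ∘ d(c, j, c) ∘ j), j), j)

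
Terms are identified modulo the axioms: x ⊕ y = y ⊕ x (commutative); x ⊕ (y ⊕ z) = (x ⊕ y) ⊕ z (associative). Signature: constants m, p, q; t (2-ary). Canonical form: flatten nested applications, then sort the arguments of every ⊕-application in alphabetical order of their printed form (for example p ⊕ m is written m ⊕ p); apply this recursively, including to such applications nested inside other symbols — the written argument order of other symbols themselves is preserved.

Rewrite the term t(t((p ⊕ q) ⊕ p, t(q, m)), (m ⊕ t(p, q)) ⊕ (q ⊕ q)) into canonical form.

Answer: t(t(p ⊕ p ⊕ q, t(q, m)), m ⊕ q ⊕ q ⊕ t(p, q))

Derivation:
Focus inside:  (m ⊕ t(p, q)) ⊕ (q ⊕ q)
Flatten:  m ⊕ t(p, q) ⊕ q ⊕ q
Sort arguments:  m ⊕ q ⊕ q ⊕ t(p, q)
Reassemble:  t(t(p ⊕ p ⊕ q, t(q, m)), m ⊕ q ⊕ q ⊕ t(p, q))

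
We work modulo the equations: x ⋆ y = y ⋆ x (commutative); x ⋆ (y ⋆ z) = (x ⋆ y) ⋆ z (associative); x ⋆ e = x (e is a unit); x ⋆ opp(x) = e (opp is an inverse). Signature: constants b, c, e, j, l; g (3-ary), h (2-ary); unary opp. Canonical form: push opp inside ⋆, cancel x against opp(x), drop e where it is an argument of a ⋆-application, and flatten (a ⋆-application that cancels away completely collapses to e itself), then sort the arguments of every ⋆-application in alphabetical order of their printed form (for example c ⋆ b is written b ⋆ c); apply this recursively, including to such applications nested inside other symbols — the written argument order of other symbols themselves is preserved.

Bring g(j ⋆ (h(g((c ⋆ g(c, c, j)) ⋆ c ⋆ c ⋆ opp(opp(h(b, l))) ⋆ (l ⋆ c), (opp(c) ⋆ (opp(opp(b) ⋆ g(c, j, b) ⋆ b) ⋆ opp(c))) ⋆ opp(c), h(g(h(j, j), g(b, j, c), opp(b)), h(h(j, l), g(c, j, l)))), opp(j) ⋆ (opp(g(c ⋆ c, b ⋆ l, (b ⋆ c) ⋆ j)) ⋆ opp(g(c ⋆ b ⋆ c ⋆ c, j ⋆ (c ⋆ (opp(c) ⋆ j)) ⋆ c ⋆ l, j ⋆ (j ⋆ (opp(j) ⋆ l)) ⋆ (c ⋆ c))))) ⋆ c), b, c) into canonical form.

Answer: g(c ⋆ h(g(c ⋆ c ⋆ c ⋆ c ⋆ g(c, c, j) ⋆ h(b, l) ⋆ l, opp(c) ⋆ opp(c) ⋆ opp(c) ⋆ opp(g(c, j, b)), h(g(h(j, j), g(b, j, c), opp(b)), h(h(j, l), g(c, j, l)))), opp(g(b ⋆ c ⋆ c ⋆ c, c ⋆ j ⋆ j ⋆ l, c ⋆ c ⋆ j ⋆ l)) ⋆ opp(g(c ⋆ c, b ⋆ l, b ⋆ c ⋆ j)) ⋆ opp(j)) ⋆ j, b, c)

Derivation:
Descend into:  j ⋆ (h(g((c ⋆ g(c, c, j)) ⋆ c ⋆ c ⋆ opp(opp(h(b, l))) ⋆ (l ⋆ c), (opp(c) ⋆ (opp(opp(b) ⋆ g(c, j, b) ⋆ b) ⋆ opp(c))) ⋆ opp(c), h(g(h(j, j), g(b, j, c), opp(b)), h(h(j, l), g(c, j, l)))), opp(j) ⋆ (opp(g(c ⋆ c, b ⋆ l, (b ⋆ c) ⋆ j)) ⋆ opp(g(c ⋆ b ⋆ c ⋆ c, j ⋆ (c ⋆ (opp(c) ⋆ j)) ⋆ c ⋆ l, j ⋆ (j ⋆ (opp(j) ⋆ l)) ⋆ (c ⋆ c))))) ⋆ c)
Push opp inside:  distribute opp over ⋆ and collapse double opp
Collect:  j ⋆ h(g(c ⋆ c ⋆ c ⋆ c ⋆ g(c, c, j) ⋆ h(b, l) ⋆ l, opp(c) ⋆ opp(c) ⋆ opp(c) ⋆ opp(g(c, j, b)), h(g(h(j, j), g(b, j, c), opp(b)), h(h(j, l), g(c, j, l)))), opp(g(b ⋆ c ⋆ c ⋆ c, c ⋆ j ⋆ j ⋆ l, c ⋆ c ⋆ j ⋆ l)) ⋆ opp(g(c ⋆ c, b ⋆ l, b ⋆ c ⋆ j)) ⋆ opp(j)) ⋆ c
Order the arguments:  c ⋆ h(g(c ⋆ c ⋆ c ⋆ c ⋆ g(c, c, j) ⋆ h(b, l) ⋆ l, opp(c) ⋆ opp(c) ⋆ opp(c) ⋆ opp(g(c, j, b)), h(g(h(j, j), g(b, j, c), opp(b)), h(h(j, l), g(c, j, l)))), opp(g(b ⋆ c ⋆ c ⋆ c, c ⋆ j ⋆ j ⋆ l, c ⋆ c ⋆ j ⋆ l)) ⋆ opp(g(c ⋆ c, b ⋆ l, b ⋆ c ⋆ j)) ⋆ opp(j)) ⋆ j
Put back:  g(c ⋆ h(g(c ⋆ c ⋆ c ⋆ c ⋆ g(c, c, j) ⋆ h(b, l) ⋆ l, opp(c) ⋆ opp(c) ⋆ opp(c) ⋆ opp(g(c, j, b)), h(g(h(j, j), g(b, j, c), opp(b)), h(h(j, l), g(c, j, l)))), opp(g(b ⋆ c ⋆ c ⋆ c, c ⋆ j ⋆ j ⋆ l, c ⋆ c ⋆ j ⋆ l)) ⋆ opp(g(c ⋆ c, b ⋆ l, b ⋆ c ⋆ j)) ⋆ opp(j)) ⋆ j, b, c)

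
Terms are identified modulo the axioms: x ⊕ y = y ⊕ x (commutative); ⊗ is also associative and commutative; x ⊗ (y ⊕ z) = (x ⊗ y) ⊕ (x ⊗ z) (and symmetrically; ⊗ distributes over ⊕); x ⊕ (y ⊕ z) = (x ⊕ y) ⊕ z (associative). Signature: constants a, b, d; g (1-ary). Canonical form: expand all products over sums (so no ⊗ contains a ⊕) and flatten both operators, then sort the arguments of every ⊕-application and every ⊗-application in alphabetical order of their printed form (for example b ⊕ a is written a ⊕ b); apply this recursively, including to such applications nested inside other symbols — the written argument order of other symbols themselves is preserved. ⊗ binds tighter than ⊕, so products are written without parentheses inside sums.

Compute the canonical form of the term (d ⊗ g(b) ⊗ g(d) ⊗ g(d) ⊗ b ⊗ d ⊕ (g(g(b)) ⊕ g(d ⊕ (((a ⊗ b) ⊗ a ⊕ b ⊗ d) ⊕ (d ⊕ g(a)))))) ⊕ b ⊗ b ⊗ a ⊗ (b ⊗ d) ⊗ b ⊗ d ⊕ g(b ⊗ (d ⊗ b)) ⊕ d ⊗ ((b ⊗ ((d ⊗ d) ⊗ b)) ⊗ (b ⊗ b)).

Merge nested applications:  b ⊗ d ⊗ d ⊗ g(b) ⊗ g(d) ⊗ g(d) ⊕ g(g(b)) ⊕ g(a ⊗ a ⊗ b ⊕ b ⊗ d ⊕ d ⊕ d ⊕ g(a)) ⊕ a ⊗ b ⊗ b ⊗ b ⊗ b ⊗ d ⊗ d ⊕ g(b ⊗ b ⊗ d) ⊕ b ⊗ b ⊗ b ⊗ b ⊗ d ⊗ d ⊗ d
Order the arguments:  a ⊗ b ⊗ b ⊗ b ⊗ b ⊗ d ⊗ d ⊕ b ⊗ b ⊗ b ⊗ b ⊗ d ⊗ d ⊗ d ⊕ b ⊗ d ⊗ d ⊗ g(b) ⊗ g(d) ⊗ g(d) ⊕ g(a ⊗ a ⊗ b ⊕ b ⊗ d ⊕ d ⊕ d ⊕ g(a)) ⊕ g(b ⊗ b ⊗ d) ⊕ g(g(b))

Answer: a ⊗ b ⊗ b ⊗ b ⊗ b ⊗ d ⊗ d ⊕ b ⊗ b ⊗ b ⊗ b ⊗ d ⊗ d ⊗ d ⊕ b ⊗ d ⊗ d ⊗ g(b) ⊗ g(d) ⊗ g(d) ⊕ g(a ⊗ a ⊗ b ⊕ b ⊗ d ⊕ d ⊕ d ⊕ g(a)) ⊕ g(b ⊗ b ⊗ d) ⊕ g(g(b))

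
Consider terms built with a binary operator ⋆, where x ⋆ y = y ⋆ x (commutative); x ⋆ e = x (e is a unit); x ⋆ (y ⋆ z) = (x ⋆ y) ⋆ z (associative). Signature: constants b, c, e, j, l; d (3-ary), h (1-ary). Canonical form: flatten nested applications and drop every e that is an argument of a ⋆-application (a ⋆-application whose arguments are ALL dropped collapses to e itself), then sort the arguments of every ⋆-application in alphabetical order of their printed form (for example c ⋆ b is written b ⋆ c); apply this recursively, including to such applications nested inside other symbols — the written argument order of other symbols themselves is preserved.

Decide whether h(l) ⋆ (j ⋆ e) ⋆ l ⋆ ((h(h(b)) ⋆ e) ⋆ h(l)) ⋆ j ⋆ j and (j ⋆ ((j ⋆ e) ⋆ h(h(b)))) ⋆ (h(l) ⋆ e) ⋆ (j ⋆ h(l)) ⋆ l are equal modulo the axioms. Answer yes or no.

Answer: yes — both canonical forms are h(h(b)) ⋆ h(l) ⋆ h(l) ⋆ j ⋆ j ⋆ j ⋆ l

Derivation:
Left:  h(l) ⋆ (j ⋆ e) ⋆ l ⋆ ((h(h(b)) ⋆ e) ⋆ h(l)) ⋆ j ⋆ j
  Flatten:  h(l) ⋆ j ⋆ e ⋆ l ⋆ h(h(b)) ⋆ e ⋆ h(l) ⋆ j ⋆ j
  Units out:  drop e (×2)
  Sort:  h(h(b)) ⋆ h(l) ⋆ h(l) ⋆ j ⋆ j ⋆ j ⋆ l
Right:  (j ⋆ ((j ⋆ e) ⋆ h(h(b)))) ⋆ (h(l) ⋆ e) ⋆ (j ⋆ h(l)) ⋆ l
  Un-nest:  j ⋆ j ⋆ e ⋆ h(h(b)) ⋆ h(l) ⋆ e ⋆ j ⋆ h(l) ⋆ l
  Unit:  drop e (×2)
  Sort:  h(h(b)) ⋆ h(l) ⋆ h(l) ⋆ j ⋆ j ⋆ j ⋆ l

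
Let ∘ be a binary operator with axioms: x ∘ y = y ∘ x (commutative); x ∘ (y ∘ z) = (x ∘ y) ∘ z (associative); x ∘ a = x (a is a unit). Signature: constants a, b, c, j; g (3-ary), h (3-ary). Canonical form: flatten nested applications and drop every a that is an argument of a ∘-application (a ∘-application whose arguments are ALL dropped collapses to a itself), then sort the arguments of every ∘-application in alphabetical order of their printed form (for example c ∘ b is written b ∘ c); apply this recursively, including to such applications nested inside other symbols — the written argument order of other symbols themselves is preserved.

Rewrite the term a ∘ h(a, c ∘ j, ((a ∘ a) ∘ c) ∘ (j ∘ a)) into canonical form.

Answer: h(a, c ∘ j, c ∘ j)

Derivation:
Simplify inside:  h(a, c ∘ j, ((a ∘ a) ∘ c) ∘ (j ∘ a))  →  h(a, c ∘ j, c ∘ j)
Units out:  drop a
Sort arguments:  h(a, c ∘ j, c ∘ j)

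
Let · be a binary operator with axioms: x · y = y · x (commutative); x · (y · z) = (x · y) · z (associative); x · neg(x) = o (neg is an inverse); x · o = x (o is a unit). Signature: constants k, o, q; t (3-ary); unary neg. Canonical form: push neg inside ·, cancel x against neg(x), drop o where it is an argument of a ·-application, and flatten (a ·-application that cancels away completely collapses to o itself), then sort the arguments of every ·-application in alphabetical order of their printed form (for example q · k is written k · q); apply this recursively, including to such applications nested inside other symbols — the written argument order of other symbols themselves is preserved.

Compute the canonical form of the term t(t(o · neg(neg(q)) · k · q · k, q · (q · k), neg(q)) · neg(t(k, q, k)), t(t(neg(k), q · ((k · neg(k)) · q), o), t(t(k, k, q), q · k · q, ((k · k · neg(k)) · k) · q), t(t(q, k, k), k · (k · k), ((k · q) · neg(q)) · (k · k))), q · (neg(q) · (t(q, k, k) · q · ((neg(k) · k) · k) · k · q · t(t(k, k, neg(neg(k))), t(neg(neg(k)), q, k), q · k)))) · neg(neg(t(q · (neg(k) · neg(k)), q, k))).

Answer: t(neg(k) · neg(k) · q, q, k) · t(neg(t(k, q, k)) · t(k · k · q · q, k · q · q, neg(q)), t(t(neg(k), q · q, o), t(t(k, k, q), k · q · q, k · k · q), t(t(q, k, k), k · k · k, k · k · k)), k · k · q · q · t(q, k, k) · t(t(k, k, k), t(k, q, k), k · q))

Derivation:
Push neg inside:  distribute neg over · and collapse double neg
Combine occurrences:  t(neg(t(k, q, k)) · t(k · k · q · q, k · q · q, neg(q)), t(t(neg(k), q · q, o), t(t(k, k, q), k · q · q, k · k · q), t(t(q, k, k), k · k · k, k · k · k)), k · k · q · q · t(q, k, k) · t(t(k, k, k), t(k, q, k), k · q)) · t(neg(k) · neg(k) · q, q, k)
Order the arguments:  t(neg(k) · neg(k) · q, q, k) · t(neg(t(k, q, k)) · t(k · k · q · q, k · q · q, neg(q)), t(t(neg(k), q · q, o), t(t(k, k, q), k · q · q, k · k · q), t(t(q, k, k), k · k · k, k · k · k)), k · k · q · q · t(q, k, k) · t(t(k, k, k), t(k, q, k), k · q))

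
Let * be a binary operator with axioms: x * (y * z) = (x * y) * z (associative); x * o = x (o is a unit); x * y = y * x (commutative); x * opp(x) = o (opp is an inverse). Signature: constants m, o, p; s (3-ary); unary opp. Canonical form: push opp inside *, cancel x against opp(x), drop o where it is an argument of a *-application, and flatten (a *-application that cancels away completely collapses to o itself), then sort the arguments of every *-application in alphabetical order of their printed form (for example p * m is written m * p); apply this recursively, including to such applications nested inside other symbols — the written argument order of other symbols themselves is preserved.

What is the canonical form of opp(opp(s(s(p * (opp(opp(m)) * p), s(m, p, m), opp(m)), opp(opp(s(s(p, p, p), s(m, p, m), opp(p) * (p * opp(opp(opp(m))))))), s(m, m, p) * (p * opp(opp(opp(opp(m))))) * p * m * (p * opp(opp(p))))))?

Push opp inside:  distribute opp over * and collapse double opp
Collect terms:  s(s(m * p * p, s(m, p, m), opp(m)), s(s(p, p, p), s(m, p, m), opp(m)), m * m * p * p * p * p * s(m, m, p))

Answer: s(s(m * p * p, s(m, p, m), opp(m)), s(s(p, p, p), s(m, p, m), opp(m)), m * m * p * p * p * p * s(m, m, p))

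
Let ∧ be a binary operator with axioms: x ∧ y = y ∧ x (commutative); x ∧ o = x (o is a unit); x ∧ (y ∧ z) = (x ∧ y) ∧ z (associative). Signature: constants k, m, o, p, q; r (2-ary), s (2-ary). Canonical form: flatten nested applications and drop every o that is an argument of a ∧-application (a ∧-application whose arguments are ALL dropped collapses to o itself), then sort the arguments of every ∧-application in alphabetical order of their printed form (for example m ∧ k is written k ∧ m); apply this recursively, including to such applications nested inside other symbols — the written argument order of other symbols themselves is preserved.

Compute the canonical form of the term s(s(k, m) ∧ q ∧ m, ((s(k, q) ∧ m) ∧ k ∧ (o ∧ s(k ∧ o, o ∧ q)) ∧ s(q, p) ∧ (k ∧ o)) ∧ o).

Work inside:  ((s(k, q) ∧ m) ∧ k ∧ (o ∧ s(k ∧ o, o ∧ q)) ∧ s(q, p) ∧ (k ∧ o)) ∧ o
Flatten:  s(k, q) ∧ m ∧ k ∧ o ∧ s(k ∧ o, o ∧ q) ∧ s(q, p) ∧ k ∧ o ∧ o
Canonicalize subterm:  s(k ∧ o, o ∧ q)  →  s(k, q)
Units out:  drop o (×3)
Sort:  k ∧ k ∧ m ∧ s(k, q) ∧ s(k, q) ∧ s(q, p)
Put back:  s(m ∧ q ∧ s(k, m), k ∧ k ∧ m ∧ s(k, q) ∧ s(k, q) ∧ s(q, p))

Answer: s(m ∧ q ∧ s(k, m), k ∧ k ∧ m ∧ s(k, q) ∧ s(k, q) ∧ s(q, p))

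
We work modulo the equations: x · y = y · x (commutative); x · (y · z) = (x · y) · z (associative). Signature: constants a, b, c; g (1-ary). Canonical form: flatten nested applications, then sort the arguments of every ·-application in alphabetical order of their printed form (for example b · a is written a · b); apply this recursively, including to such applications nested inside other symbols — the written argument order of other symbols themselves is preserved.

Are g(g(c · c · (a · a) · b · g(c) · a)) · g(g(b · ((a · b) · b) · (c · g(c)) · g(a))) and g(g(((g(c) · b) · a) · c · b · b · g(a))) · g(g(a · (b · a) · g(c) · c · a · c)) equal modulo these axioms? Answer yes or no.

Answer: yes — both canonical forms are g(g(a · a · a · b · c · c · g(c))) · g(g(a · b · b · b · c · g(a) · g(c)))

Derivation:
Left:  g(g(c · c · (a · a) · b · g(c) · a)) · g(g(b · ((a · b) · b) · (c · g(c)) · g(a)))
  Inside:  g(g(c · c · (a · a) · b · g(c) · a))  →  g(g(a · a · a · b · c · c · g(c)))
  Canonicalize subterm:  g(g(b · ((a · b) · b) · (c · g(c)) · g(a)))  →  g(g(a · b · b · b · c · g(a) · g(c)))
  Sort arguments:  g(g(a · a · a · b · c · c · g(c))) · g(g(a · b · b · b · c · g(a) · g(c)))
Right:  g(g(((g(c) · b) · a) · c · b · b · g(a))) · g(g(a · (b · a) · g(c) · c · a · c))
  Inside:  g(g(((g(c) · b) · a) · c · b · b · g(a)))  →  g(g(a · b · b · b · c · g(a) · g(c)))
  Canonicalize subterm:  g(g(a · (b · a) · g(c) · c · a · c))  →  g(g(a · a · a · b · c · c · g(c)))
  Sort:  g(g(a · a · a · b · c · c · g(c))) · g(g(a · b · b · b · c · g(a) · g(c)))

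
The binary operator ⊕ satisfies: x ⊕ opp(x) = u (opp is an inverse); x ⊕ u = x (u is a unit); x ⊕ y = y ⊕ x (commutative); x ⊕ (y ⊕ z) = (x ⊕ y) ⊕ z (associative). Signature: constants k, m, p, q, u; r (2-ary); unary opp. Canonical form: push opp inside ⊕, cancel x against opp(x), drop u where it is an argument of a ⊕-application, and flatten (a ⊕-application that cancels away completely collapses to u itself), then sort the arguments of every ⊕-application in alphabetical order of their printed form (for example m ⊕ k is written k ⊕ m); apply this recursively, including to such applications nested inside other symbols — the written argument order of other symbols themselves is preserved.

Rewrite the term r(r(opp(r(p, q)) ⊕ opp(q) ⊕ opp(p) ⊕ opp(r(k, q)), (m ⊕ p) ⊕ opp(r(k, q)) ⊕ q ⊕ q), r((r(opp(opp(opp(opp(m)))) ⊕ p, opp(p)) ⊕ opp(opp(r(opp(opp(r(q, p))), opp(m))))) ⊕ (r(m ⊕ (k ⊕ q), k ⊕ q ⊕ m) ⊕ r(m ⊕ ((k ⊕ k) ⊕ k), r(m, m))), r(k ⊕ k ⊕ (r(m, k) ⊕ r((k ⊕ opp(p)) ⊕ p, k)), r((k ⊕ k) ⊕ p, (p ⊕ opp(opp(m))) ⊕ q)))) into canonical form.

Answer: r(r(opp(p) ⊕ opp(q) ⊕ opp(r(k, q)) ⊕ opp(r(p, q)), m ⊕ opp(r(k, q)) ⊕ p ⊕ q ⊕ q), r(r(k ⊕ k ⊕ k ⊕ m, r(m, m)) ⊕ r(k ⊕ m ⊕ q, k ⊕ m ⊕ q) ⊕ r(m ⊕ p, opp(p)) ⊕ r(r(q, p), opp(m)), r(k ⊕ k ⊕ r(k, k) ⊕ r(m, k), r(k ⊕ k ⊕ p, m ⊕ p ⊕ q))))

Derivation:
Descend into:  (r(opp(opp(opp(opp(m)))) ⊕ p, opp(p)) ⊕ opp(opp(r(opp(opp(r(q, p))), opp(m))))) ⊕ (r(m ⊕ (k ⊕ q), k ⊕ q ⊕ m) ⊕ r(m ⊕ ((k ⊕ k) ⊕ k), r(m, m)))
Push opp inside:  distribute opp over ⊕ and collapse double opp
Collect:  r(m ⊕ p, opp(p)) ⊕ r(r(q, p), opp(m)) ⊕ r(k ⊕ m ⊕ q, k ⊕ m ⊕ q) ⊕ r(k ⊕ k ⊕ k ⊕ m, r(m, m))
Order the arguments:  r(k ⊕ k ⊕ k ⊕ m, r(m, m)) ⊕ r(k ⊕ m ⊕ q, k ⊕ m ⊕ q) ⊕ r(m ⊕ p, opp(p)) ⊕ r(r(q, p), opp(m))
Rebuild:  r(r(opp(p) ⊕ opp(q) ⊕ opp(r(k, q)) ⊕ opp(r(p, q)), m ⊕ opp(r(k, q)) ⊕ p ⊕ q ⊕ q), r(r(k ⊕ k ⊕ k ⊕ m, r(m, m)) ⊕ r(k ⊕ m ⊕ q, k ⊕ m ⊕ q) ⊕ r(m ⊕ p, opp(p)) ⊕ r(r(q, p), opp(m)), r(k ⊕ k ⊕ r(k, k) ⊕ r(m, k), r(k ⊕ k ⊕ p, m ⊕ p ⊕ q))))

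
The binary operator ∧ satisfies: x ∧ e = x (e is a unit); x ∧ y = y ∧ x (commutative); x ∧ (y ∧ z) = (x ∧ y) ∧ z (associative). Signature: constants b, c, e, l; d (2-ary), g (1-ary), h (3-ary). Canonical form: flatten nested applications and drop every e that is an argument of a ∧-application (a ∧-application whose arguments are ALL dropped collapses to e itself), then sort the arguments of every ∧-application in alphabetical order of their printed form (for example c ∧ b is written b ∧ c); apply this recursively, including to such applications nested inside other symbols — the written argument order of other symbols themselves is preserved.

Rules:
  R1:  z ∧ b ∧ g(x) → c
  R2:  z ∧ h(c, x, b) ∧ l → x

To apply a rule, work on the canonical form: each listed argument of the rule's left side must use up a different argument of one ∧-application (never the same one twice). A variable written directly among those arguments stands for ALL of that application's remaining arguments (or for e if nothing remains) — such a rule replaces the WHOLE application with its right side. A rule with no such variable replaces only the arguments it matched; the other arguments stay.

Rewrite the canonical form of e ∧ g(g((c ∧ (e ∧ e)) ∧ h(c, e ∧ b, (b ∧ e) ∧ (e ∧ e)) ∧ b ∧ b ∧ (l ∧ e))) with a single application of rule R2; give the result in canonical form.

Answer: g(g(b))

Derivation:
Canonical form:  g(g(b ∧ b ∧ c ∧ h(c, b, b) ∧ l))
Match R2:  consume h(c, b, b), l;  x := b, z := b ∧ b ∧ c
Every leftover argument binds to the variable; the entire application is replaced.
Giving:  g(g(b))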